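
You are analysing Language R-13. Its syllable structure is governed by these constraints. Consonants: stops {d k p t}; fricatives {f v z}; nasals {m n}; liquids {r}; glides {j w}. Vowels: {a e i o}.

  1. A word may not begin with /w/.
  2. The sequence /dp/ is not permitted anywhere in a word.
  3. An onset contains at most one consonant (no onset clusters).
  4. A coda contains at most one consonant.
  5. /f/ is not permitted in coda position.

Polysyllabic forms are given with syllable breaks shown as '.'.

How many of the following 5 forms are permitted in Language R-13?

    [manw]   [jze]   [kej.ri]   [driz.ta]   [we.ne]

[manw] — violates constraint 4: syllable 1 coda /nw/ has 2 consonants (> 1) → not permitted
[jze] — violates constraint 3: syllable 1 onset /jz/ has 2 consonants (> 1) → not permitted
[kej.ri] — σ1 onset /k/, coda /j/ ok; σ2 onset /r/, coda /∅/ ok → permitted
[driz.ta] — violates constraint 3: syllable 1 onset /dr/ has 2 consonants (> 1) → not permitted
[we.ne] — violates constraint 1: word begins with /w/ → not permitted
Permitted: [kej.ri] → 1.

1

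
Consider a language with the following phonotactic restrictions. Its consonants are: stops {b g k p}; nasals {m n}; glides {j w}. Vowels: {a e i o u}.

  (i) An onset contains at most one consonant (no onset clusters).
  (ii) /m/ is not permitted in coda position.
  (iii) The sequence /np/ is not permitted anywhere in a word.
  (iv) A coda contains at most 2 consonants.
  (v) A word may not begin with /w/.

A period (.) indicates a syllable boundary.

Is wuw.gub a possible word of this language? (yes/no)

wuw.gub — violates constraint (v): word begins with /w/ → phonotactically illegal

no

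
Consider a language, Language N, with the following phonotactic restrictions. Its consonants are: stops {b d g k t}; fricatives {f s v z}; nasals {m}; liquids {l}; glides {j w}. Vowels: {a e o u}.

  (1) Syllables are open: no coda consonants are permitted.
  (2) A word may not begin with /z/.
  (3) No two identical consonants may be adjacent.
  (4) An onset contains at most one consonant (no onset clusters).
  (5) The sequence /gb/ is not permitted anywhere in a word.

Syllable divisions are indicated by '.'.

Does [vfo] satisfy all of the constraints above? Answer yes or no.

[vfo] — violates constraint 4: syllable 1 onset /vf/ has 2 consonants (> 1) → illicit

no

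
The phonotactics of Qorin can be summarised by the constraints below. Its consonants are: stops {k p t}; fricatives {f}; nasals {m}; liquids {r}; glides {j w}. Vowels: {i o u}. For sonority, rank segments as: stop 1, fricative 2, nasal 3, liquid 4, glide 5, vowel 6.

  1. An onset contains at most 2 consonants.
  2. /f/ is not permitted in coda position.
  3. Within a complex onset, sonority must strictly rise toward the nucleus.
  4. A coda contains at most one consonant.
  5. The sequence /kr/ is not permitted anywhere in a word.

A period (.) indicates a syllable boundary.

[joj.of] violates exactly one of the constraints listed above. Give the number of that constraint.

[joj.of]: syllable 2 coda contains /f/.
This is a violation of constraint 2: "/f/ is not permitted in coda position."
The remaining constraints (1, 3, 4, 5) are satisfied.

2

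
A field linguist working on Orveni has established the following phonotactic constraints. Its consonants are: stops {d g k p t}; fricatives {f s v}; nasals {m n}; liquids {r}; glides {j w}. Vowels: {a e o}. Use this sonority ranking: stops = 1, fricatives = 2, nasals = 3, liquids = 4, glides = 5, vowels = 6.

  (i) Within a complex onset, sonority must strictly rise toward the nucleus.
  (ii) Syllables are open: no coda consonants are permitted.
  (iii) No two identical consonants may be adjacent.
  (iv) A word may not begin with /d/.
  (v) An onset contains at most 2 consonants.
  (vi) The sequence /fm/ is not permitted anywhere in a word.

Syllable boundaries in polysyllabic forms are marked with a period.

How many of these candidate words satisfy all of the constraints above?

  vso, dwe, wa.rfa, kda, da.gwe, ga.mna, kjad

vso — violates constraint (i): syllable 1 onset /vs/: /v/ (fricative, 2) → /s/ (fricative, 2) does not rise → phonotactically illegal
dwe — violates constraint (iv): word begins with /d/ → phonotactically illegal
wa.rfa — violates constraint (i): syllable 2 onset /rf/: /r/ (liquid, 4) → /f/ (fricative, 2) does not rise → phonotactically illegal
kda — violates constraint (i): syllable 1 onset /kd/: /k/ (stop, 1) → /d/ (stop, 1) does not rise → phonotactically illegal
da.gwe — violates constraint (iv): word begins with /d/ → phonotactically illegal
ga.mna — violates constraint (i): syllable 2 onset /mn/: /m/ (nasal, 3) → /n/ (nasal, 3) does not rise → phonotactically illegal
kjad — violates constraint (ii): syllable 1 coda /d/ has 1 consonant (> 0) → phonotactically illegal
No form is phonotactically legal → 0.

0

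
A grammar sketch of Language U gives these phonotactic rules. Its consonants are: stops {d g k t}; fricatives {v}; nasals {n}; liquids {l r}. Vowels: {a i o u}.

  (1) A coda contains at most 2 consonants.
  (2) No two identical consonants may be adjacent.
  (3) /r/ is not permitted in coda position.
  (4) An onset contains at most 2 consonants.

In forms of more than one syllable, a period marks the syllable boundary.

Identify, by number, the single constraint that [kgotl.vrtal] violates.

[kgotl.vrtal]: syllable 2 onset /vrt/ has 3 consonants (> 2).
This is a violation of constraint 4: "An onset contains at most 2 consonants."
The remaining constraints (1, 2, 3) are satisfied.

4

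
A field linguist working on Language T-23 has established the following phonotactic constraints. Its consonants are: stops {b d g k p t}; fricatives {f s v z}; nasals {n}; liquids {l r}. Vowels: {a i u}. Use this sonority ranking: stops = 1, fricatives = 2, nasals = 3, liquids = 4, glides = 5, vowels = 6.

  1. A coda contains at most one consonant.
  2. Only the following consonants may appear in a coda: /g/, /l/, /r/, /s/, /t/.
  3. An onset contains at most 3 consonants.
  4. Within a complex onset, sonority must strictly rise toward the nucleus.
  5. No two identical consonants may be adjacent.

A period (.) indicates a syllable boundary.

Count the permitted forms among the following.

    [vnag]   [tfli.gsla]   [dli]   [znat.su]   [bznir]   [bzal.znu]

6

[vnag] — σ1 onset /vn/ (2→3 rises), coda /g/ ok → permitted
[tfli.gsla] — σ1 onset /tfl/ (1→2→4 rises), coda /∅/ ok; σ2 onset /gsl/ (1→2→4 rises), coda /∅/ ok → permitted
[dli] — σ1 onset /dl/ (1→4 rises), coda /∅/ ok → permitted
[znat.su] — σ1 onset /zn/ (2→3 rises), coda /t/ ok; σ2 onset /s/, coda /∅/ ok → permitted
[bznir] — σ1 onset /bzn/ (1→2→3 rises), coda /r/ ok → permitted
[bzal.znu] — σ1 onset /bz/ (1→2 rises), coda /l/ ok; σ2 onset /zn/ (2→3 rises), coda /∅/ ok → permitted
Permitted: [vnag], [tfli.gsla], [dli], [znat.su], [bznir], [bzal.znu] → 6.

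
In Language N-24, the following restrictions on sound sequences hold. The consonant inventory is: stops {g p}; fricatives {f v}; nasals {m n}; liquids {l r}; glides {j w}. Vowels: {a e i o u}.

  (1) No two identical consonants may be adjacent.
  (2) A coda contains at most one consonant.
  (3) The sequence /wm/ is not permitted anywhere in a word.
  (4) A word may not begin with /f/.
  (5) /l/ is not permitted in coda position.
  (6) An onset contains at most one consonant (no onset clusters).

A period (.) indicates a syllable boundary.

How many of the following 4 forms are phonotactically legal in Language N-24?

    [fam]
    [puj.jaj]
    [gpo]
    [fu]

[fam] — violates constraint 4: word begins with /f/ → phonotactically illegal
[puj.jaj] — violates constraint 1: adjacent identical consonants /jj/ → phonotactically illegal
[gpo] — violates constraint 6: syllable 1 onset /gp/ has 2 consonants (> 1) → phonotactically illegal
[fu] — violates constraint 4: word begins with /f/ → phonotactically illegal
No form is phonotactically legal → 0.

0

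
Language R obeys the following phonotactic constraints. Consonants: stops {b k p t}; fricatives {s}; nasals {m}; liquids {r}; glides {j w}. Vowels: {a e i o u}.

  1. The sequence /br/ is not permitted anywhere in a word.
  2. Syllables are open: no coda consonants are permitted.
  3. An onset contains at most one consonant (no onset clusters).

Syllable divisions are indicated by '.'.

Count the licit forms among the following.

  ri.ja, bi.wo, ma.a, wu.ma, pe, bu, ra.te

7

ri.ja — σ1 onset /r/, coda /∅/ ok; σ2 onset /j/, coda /∅/ ok → licit
bi.wo — σ1 onset /b/, coda /∅/ ok; σ2 onset /w/, coda /∅/ ok → licit
ma.a — σ1 onset /m/, coda /∅/ ok; σ2 onset /∅/, coda /∅/ ok → licit
wu.ma — σ1 onset /w/, coda /∅/ ok; σ2 onset /m/, coda /∅/ ok → licit
pe — σ1 onset /p/, coda /∅/ ok → licit
bu — σ1 onset /b/, coda /∅/ ok → licit
ra.te — σ1 onset /r/, coda /∅/ ok; σ2 onset /t/, coda /∅/ ok → licit
Licit: ri.ja, bi.wo, ma.a, wu.ma, pe, bu, ra.te → 7.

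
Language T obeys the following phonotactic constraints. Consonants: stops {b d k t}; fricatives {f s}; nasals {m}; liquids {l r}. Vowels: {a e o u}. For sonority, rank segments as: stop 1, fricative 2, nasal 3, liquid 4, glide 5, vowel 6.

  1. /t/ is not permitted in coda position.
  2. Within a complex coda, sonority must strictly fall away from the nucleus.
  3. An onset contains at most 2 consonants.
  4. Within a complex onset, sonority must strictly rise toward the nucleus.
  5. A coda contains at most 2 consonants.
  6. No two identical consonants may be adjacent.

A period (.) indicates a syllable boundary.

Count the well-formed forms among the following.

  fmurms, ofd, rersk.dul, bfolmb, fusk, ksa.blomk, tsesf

fmurms — violates constraint 5: syllable 1 coda /rms/ has 3 consonants (> 2) → ill-formed
ofd — σ1 onset /∅/, coda /fd/ (2→1 falls) ok → well-formed
rersk.dul — violates constraint 5: syllable 1 coda /rsk/ has 3 consonants (> 2) → ill-formed
bfolmb — violates constraint 5: syllable 1 coda /lmb/ has 3 consonants (> 2) → ill-formed
fusk — σ1 onset /f/, coda /sk/ (2→1 falls) ok → well-formed
ksa.blomk — σ1 onset /ks/ (1→2 rises), coda /∅/ ok; σ2 onset /bl/ (1→4 rises), coda /mk/ (3→1 falls) ok → well-formed
tsesf — violates constraint 2: syllable 1 coda /sf/: /s/ (fricative, 2) → /f/ (fricative, 2) does not fall → ill-formed
Well-formed: ofd, fusk, ksa.blomk → 3.

3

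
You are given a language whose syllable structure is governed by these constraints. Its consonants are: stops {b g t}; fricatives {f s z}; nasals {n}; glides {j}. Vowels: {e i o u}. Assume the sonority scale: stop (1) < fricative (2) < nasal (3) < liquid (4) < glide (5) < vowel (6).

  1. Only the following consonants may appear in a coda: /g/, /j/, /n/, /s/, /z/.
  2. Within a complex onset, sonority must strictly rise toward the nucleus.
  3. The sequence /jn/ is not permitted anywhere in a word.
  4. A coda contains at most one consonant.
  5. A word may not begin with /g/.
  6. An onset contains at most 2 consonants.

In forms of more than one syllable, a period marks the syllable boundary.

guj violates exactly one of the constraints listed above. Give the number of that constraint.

5

guj: word begins with /g/.
This is a violation of constraint 5: "A word may not begin with /g/."
The remaining constraints (1, 2, 3, 4, 6) are satisfied.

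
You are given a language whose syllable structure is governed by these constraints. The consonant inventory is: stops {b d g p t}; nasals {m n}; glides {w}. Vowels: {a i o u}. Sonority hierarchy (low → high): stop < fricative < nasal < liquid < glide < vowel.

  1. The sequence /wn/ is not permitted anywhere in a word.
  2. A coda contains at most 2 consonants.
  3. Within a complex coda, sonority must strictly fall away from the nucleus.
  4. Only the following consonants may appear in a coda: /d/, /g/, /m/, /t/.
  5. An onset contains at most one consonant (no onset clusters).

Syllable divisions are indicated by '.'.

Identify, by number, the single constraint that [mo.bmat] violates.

5

[mo.bmat]: syllable 2 onset /bm/ has 2 consonants (> 1).
This is a violation of constraint 5: "An onset contains at most one consonant (no onset clusters)."
The remaining constraints (1, 2, 3, 4) are satisfied.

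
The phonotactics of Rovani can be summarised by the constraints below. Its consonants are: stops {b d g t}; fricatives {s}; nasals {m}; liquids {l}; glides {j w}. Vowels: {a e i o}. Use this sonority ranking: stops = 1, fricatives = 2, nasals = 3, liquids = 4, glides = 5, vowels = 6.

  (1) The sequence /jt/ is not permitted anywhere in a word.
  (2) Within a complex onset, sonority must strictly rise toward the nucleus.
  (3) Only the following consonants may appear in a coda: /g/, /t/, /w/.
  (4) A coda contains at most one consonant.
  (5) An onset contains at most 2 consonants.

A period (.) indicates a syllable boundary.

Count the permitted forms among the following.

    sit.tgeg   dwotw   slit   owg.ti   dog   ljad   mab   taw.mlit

sit.tgeg — violates constraint 2: syllable 2 onset /tg/: /t/ (stop, 1) → /g/ (stop, 1) does not rise → not permitted
dwotw — violates constraint 4: syllable 1 coda /tw/ has 2 consonants (> 1) → not permitted
slit — σ1 onset /sl/ (2→4 rises), coda /t/ ok → permitted
owg.ti — violates constraint 4: syllable 1 coda /wg/ has 2 consonants (> 1) → not permitted
dog — σ1 onset /d/, coda /g/ ok → permitted
ljad — violates constraint 3: syllable 1 coda contains /d/, which is not a licensed coda consonant → not permitted
mab — violates constraint 3: syllable 1 coda contains /b/, which is not a licensed coda consonant → not permitted
taw.mlit — σ1 onset /t/, coda /w/ ok; σ2 onset /ml/ (3→4 rises), coda /t/ ok → permitted
Permitted: slit, dog, taw.mlit → 3.

3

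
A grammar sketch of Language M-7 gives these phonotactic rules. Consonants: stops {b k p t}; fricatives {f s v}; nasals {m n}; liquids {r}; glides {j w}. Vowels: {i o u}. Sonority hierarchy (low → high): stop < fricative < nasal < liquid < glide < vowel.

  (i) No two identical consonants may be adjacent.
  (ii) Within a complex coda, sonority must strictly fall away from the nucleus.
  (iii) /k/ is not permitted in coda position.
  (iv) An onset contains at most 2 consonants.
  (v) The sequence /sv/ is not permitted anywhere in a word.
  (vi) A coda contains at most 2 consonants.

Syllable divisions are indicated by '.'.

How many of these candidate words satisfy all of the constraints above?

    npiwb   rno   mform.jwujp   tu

4

npiwb — σ1 onset /np/ (2C), coda /wb/ (5→1 falls) ok → licit
rno — σ1 onset /rn/ (2C), coda /∅/ ok → licit
mform.jwujp — σ1 onset /mf/ (2C), coda /rm/ (4→3 falls) ok; σ2 onset /jw/ (2C), coda /jp/ (5→1 falls) ok → licit
tu — σ1 onset /t/, coda /∅/ ok → licit
Licit: npiwb, rno, mform.jwujp, tu → 4.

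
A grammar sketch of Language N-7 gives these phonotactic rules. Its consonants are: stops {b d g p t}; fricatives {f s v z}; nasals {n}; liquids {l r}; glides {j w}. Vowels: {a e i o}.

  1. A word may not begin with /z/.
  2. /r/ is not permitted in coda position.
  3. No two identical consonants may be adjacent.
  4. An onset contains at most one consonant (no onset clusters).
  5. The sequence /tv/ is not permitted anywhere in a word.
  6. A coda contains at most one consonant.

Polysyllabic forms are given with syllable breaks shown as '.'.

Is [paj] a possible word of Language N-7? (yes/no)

yes

[paj] — σ1 onset /p/, coda /j/ ok → phonotactically legal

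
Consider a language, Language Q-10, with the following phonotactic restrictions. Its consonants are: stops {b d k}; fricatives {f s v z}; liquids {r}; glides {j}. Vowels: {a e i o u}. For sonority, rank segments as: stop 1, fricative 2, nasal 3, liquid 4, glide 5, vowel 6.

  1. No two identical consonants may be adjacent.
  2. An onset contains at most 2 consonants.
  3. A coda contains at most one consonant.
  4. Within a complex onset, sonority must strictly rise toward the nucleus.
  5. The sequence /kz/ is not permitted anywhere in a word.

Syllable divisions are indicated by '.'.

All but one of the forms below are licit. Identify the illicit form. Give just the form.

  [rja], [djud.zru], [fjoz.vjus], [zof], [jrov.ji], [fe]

[jrov.ji]

[rja] — σ1 onset /rj/ (4→5 rises), coda /∅/ ok → licit
[djud.zru] — σ1 onset /dj/ (1→5 rises), coda /d/ ok; σ2 onset /zr/ (2→4 rises), coda /∅/ ok → licit
[fjoz.vjus] — σ1 onset /fj/ (2→5 rises), coda /z/ ok; σ2 onset /vj/ (2→5 rises), coda /s/ ok → licit
[zof] — σ1 onset /z/, coda /f/ ok → licit
[jrov.ji] — violates constraint 4: syllable 1 onset /jr/: /j/ (glide, 5) → /r/ (liquid, 4) does not rise → illicit
[fe] — σ1 onset /f/, coda /∅/ ok → licit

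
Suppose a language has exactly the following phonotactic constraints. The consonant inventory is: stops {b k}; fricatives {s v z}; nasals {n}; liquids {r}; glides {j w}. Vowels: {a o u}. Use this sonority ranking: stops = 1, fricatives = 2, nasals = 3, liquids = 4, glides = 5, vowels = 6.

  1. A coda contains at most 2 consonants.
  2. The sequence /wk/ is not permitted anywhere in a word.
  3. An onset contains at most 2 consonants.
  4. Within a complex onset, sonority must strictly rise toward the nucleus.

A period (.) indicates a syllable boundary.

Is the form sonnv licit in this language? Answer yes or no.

no

sonnv — violates constraint 1: syllable 1 coda /nnv/ has 3 consonants (> 2) → illicit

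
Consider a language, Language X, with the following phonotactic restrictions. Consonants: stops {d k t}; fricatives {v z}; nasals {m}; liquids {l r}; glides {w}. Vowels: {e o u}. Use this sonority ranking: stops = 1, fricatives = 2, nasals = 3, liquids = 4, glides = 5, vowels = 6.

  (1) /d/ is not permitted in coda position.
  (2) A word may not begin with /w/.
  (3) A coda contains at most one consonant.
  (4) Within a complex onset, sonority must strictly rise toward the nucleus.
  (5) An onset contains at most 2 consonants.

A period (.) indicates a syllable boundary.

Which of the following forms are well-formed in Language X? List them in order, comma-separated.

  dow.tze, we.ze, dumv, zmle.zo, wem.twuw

dow.tze

dow.tze — σ1 onset /d/, coda /w/ ok; σ2 onset /tz/ (1→2 rises), coda /∅/ ok → well-formed
we.ze — violates constraint 2: word begins with /w/ → ill-formed
dumv — violates constraint 3: syllable 1 coda /mv/ has 2 consonants (> 1) → ill-formed
zmle.zo — violates constraint 5: syllable 1 onset /zml/ has 3 consonants (> 2) → ill-formed
wem.twuw — violates constraint 2: word begins with /w/ → ill-formed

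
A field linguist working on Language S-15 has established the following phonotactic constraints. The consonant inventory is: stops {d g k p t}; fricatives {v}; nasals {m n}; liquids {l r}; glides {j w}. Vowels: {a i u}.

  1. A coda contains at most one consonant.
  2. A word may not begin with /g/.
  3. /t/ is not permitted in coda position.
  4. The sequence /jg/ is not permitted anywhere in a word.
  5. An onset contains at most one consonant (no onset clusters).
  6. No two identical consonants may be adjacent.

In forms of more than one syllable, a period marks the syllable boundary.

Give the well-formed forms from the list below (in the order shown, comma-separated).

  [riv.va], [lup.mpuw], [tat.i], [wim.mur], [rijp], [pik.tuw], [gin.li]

[riv.va] — violates constraint 6: adjacent identical consonants /vv/ → ill-formed
[lup.mpuw] — violates constraint 5: syllable 2 onset /mp/ has 2 consonants (> 1) → ill-formed
[tat.i] — violates constraint 3: syllable 1 coda contains /t/ → ill-formed
[wim.mur] — violates constraint 6: adjacent identical consonants /mm/ → ill-formed
[rijp] — violates constraint 1: syllable 1 coda /jp/ has 2 consonants (> 1) → ill-formed
[pik.tuw] — σ1 onset /p/, coda /k/ ok; σ2 onset /t/, coda /w/ ok → well-formed
[gin.li] — violates constraint 2: word begins with /g/ → ill-formed

[pik.tuw]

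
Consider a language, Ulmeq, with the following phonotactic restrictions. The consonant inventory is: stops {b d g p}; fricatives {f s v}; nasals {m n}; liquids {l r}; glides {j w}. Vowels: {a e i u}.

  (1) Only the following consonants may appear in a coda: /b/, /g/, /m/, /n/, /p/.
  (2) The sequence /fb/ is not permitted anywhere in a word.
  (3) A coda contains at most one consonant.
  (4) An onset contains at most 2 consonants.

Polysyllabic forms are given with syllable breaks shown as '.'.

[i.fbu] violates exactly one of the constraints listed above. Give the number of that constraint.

[i.fbu]: contains banned sequence /fb/.
This is a violation of constraint 2: "The sequence /fb/ is not permitted anywhere in a word."
The remaining constraints (1, 3, 4) are satisfied.

2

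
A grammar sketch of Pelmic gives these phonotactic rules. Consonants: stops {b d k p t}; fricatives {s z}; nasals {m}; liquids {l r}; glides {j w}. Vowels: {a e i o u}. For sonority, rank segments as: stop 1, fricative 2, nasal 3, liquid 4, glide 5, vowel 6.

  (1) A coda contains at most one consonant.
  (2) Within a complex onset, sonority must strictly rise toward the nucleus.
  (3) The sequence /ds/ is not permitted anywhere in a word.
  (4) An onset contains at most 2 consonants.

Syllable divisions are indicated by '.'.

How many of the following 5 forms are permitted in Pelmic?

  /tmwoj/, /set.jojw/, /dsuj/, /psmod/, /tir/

/tmwoj/ — violates constraint 4: syllable 1 onset /tmw/ has 3 consonants (> 2) → not permitted
/set.jojw/ — violates constraint 1: syllable 2 coda /jw/ has 2 consonants (> 1) → not permitted
/dsuj/ — violates constraint 3: contains banned sequence /ds/ → not permitted
/psmod/ — violates constraint 4: syllable 1 onset /psm/ has 3 consonants (> 2) → not permitted
/tir/ — σ1 onset /t/, coda /r/ ok → permitted
Permitted: /tir/ → 1.

1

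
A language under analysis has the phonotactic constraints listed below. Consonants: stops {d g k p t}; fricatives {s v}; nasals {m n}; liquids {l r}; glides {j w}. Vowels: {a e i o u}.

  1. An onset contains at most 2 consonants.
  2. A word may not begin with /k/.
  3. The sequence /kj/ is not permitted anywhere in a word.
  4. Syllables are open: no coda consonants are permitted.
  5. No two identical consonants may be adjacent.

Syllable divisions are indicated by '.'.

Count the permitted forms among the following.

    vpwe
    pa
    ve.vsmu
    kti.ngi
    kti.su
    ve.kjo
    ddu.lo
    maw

1

vpwe — violates constraint 1: syllable 1 onset /vpw/ has 3 consonants (> 2) → not permitted
pa — σ1 onset /p/, coda /∅/ ok → permitted
ve.vsmu — violates constraint 1: syllable 2 onset /vsm/ has 3 consonants (> 2) → not permitted
kti.ngi — violates constraint 2: word begins with /k/ → not permitted
kti.su — violates constraint 2: word begins with /k/ → not permitted
ve.kjo — violates constraint 3: contains banned sequence /kj/ → not permitted
ddu.lo — violates constraint 5: adjacent identical consonants /dd/ → not permitted
maw — violates constraint 4: syllable 1 coda /w/ has 1 consonant (> 0) → not permitted
Permitted: pa → 1.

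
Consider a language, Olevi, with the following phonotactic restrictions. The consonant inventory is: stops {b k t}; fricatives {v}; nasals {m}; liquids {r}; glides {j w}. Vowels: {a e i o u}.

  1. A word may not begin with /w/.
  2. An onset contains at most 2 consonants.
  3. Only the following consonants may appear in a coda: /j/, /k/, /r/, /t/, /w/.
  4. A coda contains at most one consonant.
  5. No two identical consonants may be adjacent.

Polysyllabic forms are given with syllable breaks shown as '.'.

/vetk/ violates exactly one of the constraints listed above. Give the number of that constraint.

/vetk/: syllable 1 coda /tk/ has 2 consonants (> 1).
This is a violation of constraint 4: "A coda contains at most one consonant."
The remaining constraints (1, 2, 3, 5) are satisfied.

4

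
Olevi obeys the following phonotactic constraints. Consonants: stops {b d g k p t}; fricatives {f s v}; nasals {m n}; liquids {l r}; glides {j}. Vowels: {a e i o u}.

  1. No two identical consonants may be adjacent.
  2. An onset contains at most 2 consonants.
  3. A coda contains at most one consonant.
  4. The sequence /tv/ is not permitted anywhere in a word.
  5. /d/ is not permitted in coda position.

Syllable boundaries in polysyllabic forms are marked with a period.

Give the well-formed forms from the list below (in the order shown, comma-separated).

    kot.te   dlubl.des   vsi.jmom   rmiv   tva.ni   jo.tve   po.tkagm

kot.te — violates constraint 1: adjacent identical consonants /tt/ → ill-formed
dlubl.des — violates constraint 3: syllable 1 coda /bl/ has 2 consonants (> 1) → ill-formed
vsi.jmom — σ1 onset /vs/ (2C), coda /∅/ ok; σ2 onset /jm/ (2C), coda /m/ ok → well-formed
rmiv — σ1 onset /rm/ (2C), coda /v/ ok → well-formed
tva.ni — violates constraint 4: contains banned sequence /tv/ → ill-formed
jo.tve — violates constraint 4: contains banned sequence /tv/ → ill-formed
po.tkagm — violates constraint 3: syllable 2 coda /gm/ has 2 consonants (> 1) → ill-formed

vsi.jmom, rmiv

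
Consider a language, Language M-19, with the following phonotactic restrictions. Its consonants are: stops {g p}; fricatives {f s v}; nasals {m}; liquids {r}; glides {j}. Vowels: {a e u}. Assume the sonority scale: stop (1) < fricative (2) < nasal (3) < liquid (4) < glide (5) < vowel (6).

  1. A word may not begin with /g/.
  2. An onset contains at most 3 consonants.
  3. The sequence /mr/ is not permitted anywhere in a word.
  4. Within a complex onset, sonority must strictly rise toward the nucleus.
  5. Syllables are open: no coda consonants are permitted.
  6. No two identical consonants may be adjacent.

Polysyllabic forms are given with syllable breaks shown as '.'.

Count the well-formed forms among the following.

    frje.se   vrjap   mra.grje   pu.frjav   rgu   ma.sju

2

frje.se — σ1 onset /frj/ (2→4→5 rises), coda /∅/ ok; σ2 onset /s/, coda /∅/ ok → well-formed
vrjap — violates constraint 5: syllable 1 coda /p/ has 1 consonant (> 0) → ill-formed
mra.grje — violates constraint 3: contains banned sequence /mr/ → ill-formed
pu.frjav — violates constraint 5: syllable 2 coda /v/ has 1 consonant (> 0) → ill-formed
rgu — violates constraint 4: syllable 1 onset /rg/: /r/ (liquid, 4) → /g/ (stop, 1) does not rise → ill-formed
ma.sju — σ1 onset /m/, coda /∅/ ok; σ2 onset /sj/ (2→5 rises), coda /∅/ ok → well-formed
Well-formed: frje.se, ma.sju → 2.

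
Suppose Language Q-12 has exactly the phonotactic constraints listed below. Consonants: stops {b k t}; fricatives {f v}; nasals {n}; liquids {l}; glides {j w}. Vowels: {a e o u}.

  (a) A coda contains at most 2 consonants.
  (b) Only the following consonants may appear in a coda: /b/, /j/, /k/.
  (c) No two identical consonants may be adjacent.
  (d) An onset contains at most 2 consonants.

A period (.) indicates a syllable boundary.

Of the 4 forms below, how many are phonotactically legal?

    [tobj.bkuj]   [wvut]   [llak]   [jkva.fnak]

[tobj.bkuj] — σ1 onset /t/, coda /bj/ (2C) ok; σ2 onset /bk/ (2C), coda /j/ ok → phonotactically legal
[wvut] — violates constraint (b): syllable 1 coda contains /t/, which is not a licensed coda consonant → phonotactically illegal
[llak] — violates constraint (c): adjacent identical consonants /ll/ → phonotactically illegal
[jkva.fnak] — violates constraint (d): syllable 1 onset /jkv/ has 3 consonants (> 2) → phonotactically illegal
Phonotactically legal: [tobj.bkuj] → 1.

1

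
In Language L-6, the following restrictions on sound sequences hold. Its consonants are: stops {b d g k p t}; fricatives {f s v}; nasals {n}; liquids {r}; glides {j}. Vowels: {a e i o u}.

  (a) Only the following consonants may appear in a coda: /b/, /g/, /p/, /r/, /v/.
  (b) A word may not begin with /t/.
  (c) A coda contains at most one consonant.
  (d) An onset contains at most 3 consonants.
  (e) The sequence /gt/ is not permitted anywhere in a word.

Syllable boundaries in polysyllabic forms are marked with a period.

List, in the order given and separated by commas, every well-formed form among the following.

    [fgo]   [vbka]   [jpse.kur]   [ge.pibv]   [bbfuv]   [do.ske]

[fgo], [vbka], [jpse.kur], [bbfuv], [do.ske]

[fgo] — σ1 onset /fg/ (2C), coda /∅/ ok → well-formed
[vbka] — σ1 onset /vbk/ (3C), coda /∅/ ok → well-formed
[jpse.kur] — σ1 onset /jps/ (3C), coda /∅/ ok; σ2 onset /k/, coda /r/ ok → well-formed
[ge.pibv] — violates constraint (c): syllable 2 coda /bv/ has 2 consonants (> 1) → ill-formed
[bbfuv] — σ1 onset /bbf/ (3C), coda /v/ ok → well-formed
[do.ske] — σ1 onset /d/, coda /∅/ ok; σ2 onset /sk/ (2C), coda /∅/ ok → well-formed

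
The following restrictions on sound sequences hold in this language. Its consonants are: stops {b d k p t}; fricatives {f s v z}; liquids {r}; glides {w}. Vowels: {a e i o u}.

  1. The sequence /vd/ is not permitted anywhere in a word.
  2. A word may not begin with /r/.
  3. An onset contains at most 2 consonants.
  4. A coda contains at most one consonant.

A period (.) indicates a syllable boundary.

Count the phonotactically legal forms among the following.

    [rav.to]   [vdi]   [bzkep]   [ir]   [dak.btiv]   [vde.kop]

2

[rav.to] — violates constraint 2: word begins with /r/ → phonotactically illegal
[vdi] — violates constraint 1: contains banned sequence /vd/ → phonotactically illegal
[bzkep] — violates constraint 3: syllable 1 onset /bzk/ has 3 consonants (> 2) → phonotactically illegal
[ir] — σ1 onset /∅/, coda /r/ ok → phonotactically legal
[dak.btiv] — σ1 onset /d/, coda /k/ ok; σ2 onset /bt/ (2C), coda /v/ ok → phonotactically legal
[vde.kop] — violates constraint 1: contains banned sequence /vd/ → phonotactically illegal
Phonotactically legal: [ir], [dak.btiv] → 2.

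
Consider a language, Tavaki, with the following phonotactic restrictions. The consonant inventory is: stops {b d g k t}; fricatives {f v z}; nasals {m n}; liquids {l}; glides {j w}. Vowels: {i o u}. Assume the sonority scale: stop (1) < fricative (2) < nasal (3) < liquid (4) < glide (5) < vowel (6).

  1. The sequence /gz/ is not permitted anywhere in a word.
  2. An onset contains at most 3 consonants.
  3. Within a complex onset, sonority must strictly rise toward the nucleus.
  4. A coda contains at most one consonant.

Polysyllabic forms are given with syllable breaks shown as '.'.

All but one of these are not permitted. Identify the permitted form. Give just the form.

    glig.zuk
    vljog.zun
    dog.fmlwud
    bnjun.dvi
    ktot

bnjun.dvi

glig.zuk — violates constraint 1: contains banned sequence /gz/ → not permitted
vljog.zun — violates constraint 1: contains banned sequence /gz/ → not permitted
dog.fmlwud — violates constraint 2: syllable 2 onset /fmlw/ has 4 consonants (> 3) → not permitted
bnjun.dvi — σ1 onset /bnj/ (1→3→5 rises), coda /n/ ok; σ2 onset /dv/ (1→2 rises), coda /∅/ ok → permitted
ktot — violates constraint 3: syllable 1 onset /kt/: /k/ (stop, 1) → /t/ (stop, 1) does not rise → not permitted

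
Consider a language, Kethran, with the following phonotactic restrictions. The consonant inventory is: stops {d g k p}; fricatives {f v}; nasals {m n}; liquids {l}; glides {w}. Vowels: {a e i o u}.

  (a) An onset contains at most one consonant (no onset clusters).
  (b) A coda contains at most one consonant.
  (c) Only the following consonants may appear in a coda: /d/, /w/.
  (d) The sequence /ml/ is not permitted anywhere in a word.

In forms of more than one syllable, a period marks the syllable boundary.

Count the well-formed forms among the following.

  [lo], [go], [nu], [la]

4

[lo] — σ1 onset /l/, coda /∅/ ok → well-formed
[go] — σ1 onset /g/, coda /∅/ ok → well-formed
[nu] — σ1 onset /n/, coda /∅/ ok → well-formed
[la] — σ1 onset /l/, coda /∅/ ok → well-formed
Well-formed: [lo], [go], [nu], [la] → 4.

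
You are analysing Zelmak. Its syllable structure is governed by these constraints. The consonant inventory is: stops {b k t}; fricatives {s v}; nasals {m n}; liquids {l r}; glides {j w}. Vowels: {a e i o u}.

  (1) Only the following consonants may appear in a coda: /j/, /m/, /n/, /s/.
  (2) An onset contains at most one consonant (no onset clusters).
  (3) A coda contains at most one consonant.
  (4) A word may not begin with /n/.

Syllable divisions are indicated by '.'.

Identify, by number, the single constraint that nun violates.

4

nun: word begins with /n/.
This is a violation of constraint 4: "A word may not begin with /n/."
The remaining constraints (1, 2, 3) are satisfied.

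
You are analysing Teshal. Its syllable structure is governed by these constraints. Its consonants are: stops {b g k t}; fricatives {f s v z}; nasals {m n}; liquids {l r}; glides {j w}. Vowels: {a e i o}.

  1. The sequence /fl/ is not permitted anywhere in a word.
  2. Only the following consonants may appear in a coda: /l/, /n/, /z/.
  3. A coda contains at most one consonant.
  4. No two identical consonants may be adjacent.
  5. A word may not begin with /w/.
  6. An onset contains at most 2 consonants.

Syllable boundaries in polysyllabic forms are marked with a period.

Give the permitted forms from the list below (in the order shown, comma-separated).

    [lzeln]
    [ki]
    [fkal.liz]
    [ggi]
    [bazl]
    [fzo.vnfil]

[lzeln] — violates constraint 3: syllable 1 coda /ln/ has 2 consonants (> 1) → not permitted
[ki] — σ1 onset /k/, coda /∅/ ok → permitted
[fkal.liz] — violates constraint 4: adjacent identical consonants /ll/ → not permitted
[ggi] — violates constraint 4: adjacent identical consonants /gg/ → not permitted
[bazl] — violates constraint 3: syllable 1 coda /zl/ has 2 consonants (> 1) → not permitted
[fzo.vnfil] — violates constraint 6: syllable 2 onset /vnf/ has 3 consonants (> 2) → not permitted

[ki]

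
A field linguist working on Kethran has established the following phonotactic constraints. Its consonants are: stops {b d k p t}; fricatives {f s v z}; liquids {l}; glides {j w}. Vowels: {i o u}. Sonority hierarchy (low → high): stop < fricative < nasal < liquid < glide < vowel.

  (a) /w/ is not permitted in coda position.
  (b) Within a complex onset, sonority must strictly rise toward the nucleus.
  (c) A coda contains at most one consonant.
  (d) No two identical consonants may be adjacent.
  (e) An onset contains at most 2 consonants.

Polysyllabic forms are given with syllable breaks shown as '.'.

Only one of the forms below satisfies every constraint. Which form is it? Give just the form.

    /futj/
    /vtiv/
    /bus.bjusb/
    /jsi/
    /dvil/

/dvil/

/futj/ — violates constraint (c): syllable 1 coda /tj/ has 2 consonants (> 1) → illicit
/vtiv/ — violates constraint (b): syllable 1 onset /vt/: /v/ (fricative, 2) → /t/ (stop, 1) does not rise → illicit
/bus.bjusb/ — violates constraint (c): syllable 2 coda /sb/ has 2 consonants (> 1) → illicit
/jsi/ — violates constraint (b): syllable 1 onset /js/: /j/ (glide, 5) → /s/ (fricative, 2) does not rise → illicit
/dvil/ — σ1 onset /dv/ (1→2 rises), coda /l/ ok → licit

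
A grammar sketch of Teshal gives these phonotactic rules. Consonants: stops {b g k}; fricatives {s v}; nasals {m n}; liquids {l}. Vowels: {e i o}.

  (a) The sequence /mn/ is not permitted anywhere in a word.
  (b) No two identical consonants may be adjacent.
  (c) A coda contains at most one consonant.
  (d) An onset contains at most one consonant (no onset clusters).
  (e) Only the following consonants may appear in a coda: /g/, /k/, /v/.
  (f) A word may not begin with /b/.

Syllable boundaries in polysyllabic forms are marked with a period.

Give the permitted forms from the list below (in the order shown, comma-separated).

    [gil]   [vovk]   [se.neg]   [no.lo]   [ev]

[se.neg], [no.lo], [ev]

[gil] — violates constraint (e): syllable 1 coda contains /l/, which is not a licensed coda consonant → not permitted
[vovk] — violates constraint (c): syllable 1 coda /vk/ has 2 consonants (> 1) → not permitted
[se.neg] — σ1 onset /s/, coda /∅/ ok; σ2 onset /n/, coda /g/ ok → permitted
[no.lo] — σ1 onset /n/, coda /∅/ ok; σ2 onset /l/, coda /∅/ ok → permitted
[ev] — σ1 onset /∅/, coda /v/ ok → permitted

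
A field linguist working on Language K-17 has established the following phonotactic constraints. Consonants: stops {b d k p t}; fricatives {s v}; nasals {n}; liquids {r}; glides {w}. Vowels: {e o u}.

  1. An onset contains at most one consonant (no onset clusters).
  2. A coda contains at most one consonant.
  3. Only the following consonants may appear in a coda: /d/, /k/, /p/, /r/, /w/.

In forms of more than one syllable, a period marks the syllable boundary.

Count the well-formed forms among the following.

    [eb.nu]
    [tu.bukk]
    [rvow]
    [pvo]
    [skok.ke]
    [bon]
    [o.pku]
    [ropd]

0

[eb.nu] — violates constraint 3: syllable 1 coda contains /b/, which is not a licensed coda consonant → ill-formed
[tu.bukk] — violates constraint 2: syllable 2 coda /kk/ has 2 consonants (> 1) → ill-formed
[rvow] — violates constraint 1: syllable 1 onset /rv/ has 2 consonants (> 1) → ill-formed
[pvo] — violates constraint 1: syllable 1 onset /pv/ has 2 consonants (> 1) → ill-formed
[skok.ke] — violates constraint 1: syllable 1 onset /sk/ has 2 consonants (> 1) → ill-formed
[bon] — violates constraint 3: syllable 1 coda contains /n/, which is not a licensed coda consonant → ill-formed
[o.pku] — violates constraint 1: syllable 2 onset /pk/ has 2 consonants (> 1) → ill-formed
[ropd] — violates constraint 2: syllable 1 coda /pd/ has 2 consonants (> 1) → ill-formed
No form is well-formed → 0.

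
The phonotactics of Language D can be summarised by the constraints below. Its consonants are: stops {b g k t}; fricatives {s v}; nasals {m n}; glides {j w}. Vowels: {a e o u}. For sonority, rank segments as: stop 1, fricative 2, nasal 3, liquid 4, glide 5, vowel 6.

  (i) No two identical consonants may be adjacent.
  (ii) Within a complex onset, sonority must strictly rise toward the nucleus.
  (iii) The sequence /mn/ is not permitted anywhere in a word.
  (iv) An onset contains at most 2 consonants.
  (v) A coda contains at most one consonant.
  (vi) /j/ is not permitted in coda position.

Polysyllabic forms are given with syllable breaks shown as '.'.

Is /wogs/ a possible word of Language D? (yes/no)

/wogs/ — violates constraint (v): syllable 1 coda /gs/ has 2 consonants (> 1) → phonotactically illegal

no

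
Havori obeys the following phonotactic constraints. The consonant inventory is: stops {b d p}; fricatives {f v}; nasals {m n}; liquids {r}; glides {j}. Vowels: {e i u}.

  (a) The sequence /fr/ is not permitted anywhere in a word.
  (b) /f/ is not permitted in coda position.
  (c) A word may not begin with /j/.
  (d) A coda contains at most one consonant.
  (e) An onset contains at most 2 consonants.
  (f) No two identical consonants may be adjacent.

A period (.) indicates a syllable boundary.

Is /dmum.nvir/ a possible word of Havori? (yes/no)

yes

/dmum.nvir/ — σ1 onset /dm/ (2C), coda /m/ ok; σ2 onset /nv/ (2C), coda /r/ ok → phonotactically legal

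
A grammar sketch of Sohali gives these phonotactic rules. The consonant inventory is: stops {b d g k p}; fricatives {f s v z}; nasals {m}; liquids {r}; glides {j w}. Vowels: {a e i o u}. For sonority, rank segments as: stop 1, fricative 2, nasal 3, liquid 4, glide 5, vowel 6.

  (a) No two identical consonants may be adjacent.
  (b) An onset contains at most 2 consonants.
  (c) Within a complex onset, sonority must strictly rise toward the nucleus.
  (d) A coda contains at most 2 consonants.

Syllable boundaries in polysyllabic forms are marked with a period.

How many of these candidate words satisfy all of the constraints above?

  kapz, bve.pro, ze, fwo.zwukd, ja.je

5

kapz — σ1 onset /k/, coda /pz/ (2C) ok → permitted
bve.pro — σ1 onset /bv/ (1→2 rises), coda /∅/ ok; σ2 onset /pr/ (1→4 rises), coda /∅/ ok → permitted
ze — σ1 onset /z/, coda /∅/ ok → permitted
fwo.zwukd — σ1 onset /fw/ (2→5 rises), coda /∅/ ok; σ2 onset /zw/ (2→5 rises), coda /kd/ (2C) ok → permitted
ja.je — σ1 onset /j/, coda /∅/ ok; σ2 onset /j/, coda /∅/ ok → permitted
Permitted: kapz, bve.pro, ze, fwo.zwukd, ja.je → 5.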